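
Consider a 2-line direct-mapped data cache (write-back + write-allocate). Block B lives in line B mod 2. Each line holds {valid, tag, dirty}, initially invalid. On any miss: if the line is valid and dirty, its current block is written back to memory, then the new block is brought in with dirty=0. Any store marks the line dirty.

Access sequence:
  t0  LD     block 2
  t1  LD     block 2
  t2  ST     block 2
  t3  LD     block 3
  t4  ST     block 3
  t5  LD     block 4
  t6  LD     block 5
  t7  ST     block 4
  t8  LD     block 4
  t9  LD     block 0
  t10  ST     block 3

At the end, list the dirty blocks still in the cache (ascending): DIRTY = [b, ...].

DIRTY = [3]

0: R B2 -> L0 miss  d=-]
1: R B2 -> L0 hit  d=-]
2: W B2 -> L0 hit  d=D]
3: R B3 -> L1 miss  d=-]
4: W B3 -> L1 hit  d=D]
5: R B4 -> L0 miss wb->B2  d=-]
6: R B5 -> L1 miss wb->B3  d=-]
7: W B4 -> L0 hit  d=D]
8: R B4 -> L0 hit  d=D]
9: R B0 -> L0 miss wb->B4  d=-]
10: W B3 -> L1 miss  d=D]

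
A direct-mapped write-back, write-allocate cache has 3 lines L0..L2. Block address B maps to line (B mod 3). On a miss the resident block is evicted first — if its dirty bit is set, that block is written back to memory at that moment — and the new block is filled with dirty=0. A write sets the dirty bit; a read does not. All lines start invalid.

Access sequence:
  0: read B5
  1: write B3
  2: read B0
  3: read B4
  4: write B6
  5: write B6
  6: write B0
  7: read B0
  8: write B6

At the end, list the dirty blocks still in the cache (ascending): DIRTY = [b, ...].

0: R B5 -> L2 miss  d=-]
1: W B3 -> L0 miss  d=D]
2: R B0 -> L0 miss wb->B3  d=-]
3: R B4 -> L1 miss  d=-]
4: W B6 -> L0 miss  d=D]
5: W B6 -> L0 hit  d=D]
6: W B0 -> L0 miss wb->B6  d=D]
7: R B0 -> L0 hit  d=D]
8: W B6 -> L0 miss wb->B0  d=D]

DIRTY = [6]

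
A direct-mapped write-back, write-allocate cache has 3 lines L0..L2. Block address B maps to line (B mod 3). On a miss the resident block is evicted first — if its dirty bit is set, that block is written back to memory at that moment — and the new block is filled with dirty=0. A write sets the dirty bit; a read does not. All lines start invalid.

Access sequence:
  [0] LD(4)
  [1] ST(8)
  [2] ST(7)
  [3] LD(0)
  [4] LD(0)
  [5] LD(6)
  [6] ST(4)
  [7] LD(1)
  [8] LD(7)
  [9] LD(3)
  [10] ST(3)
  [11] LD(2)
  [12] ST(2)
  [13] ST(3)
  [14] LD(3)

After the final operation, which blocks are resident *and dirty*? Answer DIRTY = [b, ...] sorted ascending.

DIRTY = [2, 3]

  0 | R B4 → L1 miss [-]
  1 | W B8 → L2 miss [D]
  2 | W B7 → L1 miss [D]
  3 | R B0 → L0 miss [-]
  4 | R B0 → L0 hit [-]
  5 | R B6 → L0 miss [-]
  6 | W B4 → L1 miss wb→B7 [D]
  7 | R B1 → L1 miss wb→B4 [-]
  8 | R B7 → L1 miss [-]
  9 | R B3 → L0 miss [-]
  10 | W B3 → L0 hit [D]
  11 | R B2 → L2 miss wb→B8 [-]
  12 | W B2 → L2 hit [D]
  13 | W B3 → L0 hit [D]
  14 | R B3 → L0 hit [D]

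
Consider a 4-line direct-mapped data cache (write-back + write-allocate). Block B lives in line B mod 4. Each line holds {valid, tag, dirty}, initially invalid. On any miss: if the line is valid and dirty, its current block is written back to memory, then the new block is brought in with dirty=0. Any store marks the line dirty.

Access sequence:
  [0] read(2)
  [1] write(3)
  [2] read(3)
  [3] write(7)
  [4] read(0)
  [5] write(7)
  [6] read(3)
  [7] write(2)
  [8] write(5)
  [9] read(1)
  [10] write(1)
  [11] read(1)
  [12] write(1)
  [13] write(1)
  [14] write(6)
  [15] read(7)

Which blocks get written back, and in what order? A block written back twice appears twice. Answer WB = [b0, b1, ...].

  0 | R B2 → L2 miss [-]
  1 | W B3 → L3 miss [D]
  2 | R B3 → L3 hit [D]
  3 | W B7 → L3 miss wb→B3 [D]
  4 | R B0 → L0 miss [-]
  5 | W B7 → L3 hit [D]
  6 | R B3 → L3 miss wb→B7 [-]
  7 | W B2 → L2 hit [D]
  8 | W B5 → L1 miss [D]
  9 | R B1 → L1 miss wb→B5 [-]
  10 | W B1 → L1 hit [D]
  11 | R B1 → L1 hit [D]
  12 | W B1 → L1 hit [D]
  13 | W B1 → L1 hit [D]
  14 | W B6 → L2 miss wb→B2 [D]
  15 | R B7 → L3 miss [-]

WB = [3, 7, 5, 2]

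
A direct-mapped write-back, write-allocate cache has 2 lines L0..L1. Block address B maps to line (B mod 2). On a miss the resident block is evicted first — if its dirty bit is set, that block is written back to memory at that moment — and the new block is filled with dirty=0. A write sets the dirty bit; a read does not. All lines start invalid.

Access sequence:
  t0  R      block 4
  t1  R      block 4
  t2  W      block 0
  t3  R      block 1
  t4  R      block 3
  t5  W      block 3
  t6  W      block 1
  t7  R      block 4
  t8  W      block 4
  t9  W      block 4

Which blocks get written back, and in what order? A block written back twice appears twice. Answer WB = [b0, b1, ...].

0: R B4 -> L0 miss  d=-]
1: R B4 -> L0 hit  d=-]
2: W B0 -> L0 miss  d=D]
3: R B1 -> L1 miss  d=-]
4: R B3 -> L1 miss  d=-]
5: W B3 -> L1 hit  d=D]
6: W B1 -> L1 miss wb->B3  d=D]
7: R B4 -> L0 miss wb->B0  d=-]
8: W B4 -> L0 hit  d=D]
9: W B4 -> L0 hit  d=D]

WB = [3, 0]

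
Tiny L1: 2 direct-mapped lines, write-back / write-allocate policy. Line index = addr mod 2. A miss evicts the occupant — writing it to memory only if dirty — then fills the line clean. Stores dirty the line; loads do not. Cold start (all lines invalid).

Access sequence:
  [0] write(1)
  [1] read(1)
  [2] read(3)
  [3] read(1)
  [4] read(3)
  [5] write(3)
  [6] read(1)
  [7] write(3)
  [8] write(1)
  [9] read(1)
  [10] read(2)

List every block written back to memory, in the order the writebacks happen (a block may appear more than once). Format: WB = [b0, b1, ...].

WB = [1, 3, 3]

0: W B1 → L1 miss [D]
1: R B1 → L1 hit [D]
2: R B3 → L1 miss wb→B1 [-]
3: R B1 → L1 miss [-]
4: R B3 → L1 miss [-]
5: W B3 → L1 hit [D]
6: R B1 → L1 miss wb→B3 [-]
7: W B3 → L1 miss [D]
8: W B1 → L1 miss wb→B3 [D]
9: R B1 → L1 hit [D]
10: R B2 → L0 miss [-]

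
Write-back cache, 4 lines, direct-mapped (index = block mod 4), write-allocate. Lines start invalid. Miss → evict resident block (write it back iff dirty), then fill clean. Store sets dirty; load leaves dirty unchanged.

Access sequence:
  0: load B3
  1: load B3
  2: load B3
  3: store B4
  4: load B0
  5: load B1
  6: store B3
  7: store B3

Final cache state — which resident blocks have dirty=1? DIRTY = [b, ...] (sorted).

DIRTY = [3]

  0 | R B3 → L3 miss [-]
  1 | R B3 → L3 hit [-]
  2 | R B3 → L3 hit [-]
  3 | W B4 → L0 miss [D]
  4 | R B0 → L0 miss wb→B4 [-]
  5 | R B1 → L1 miss [-]
  6 | W B3 → L3 hit [D]
  7 | W B3 → L3 hit [D]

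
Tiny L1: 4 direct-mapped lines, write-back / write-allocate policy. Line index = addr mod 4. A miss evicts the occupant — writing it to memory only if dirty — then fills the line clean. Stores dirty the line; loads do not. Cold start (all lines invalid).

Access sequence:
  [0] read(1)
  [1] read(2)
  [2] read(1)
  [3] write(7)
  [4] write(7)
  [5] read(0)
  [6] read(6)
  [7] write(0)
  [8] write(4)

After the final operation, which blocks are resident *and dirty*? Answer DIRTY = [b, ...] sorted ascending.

  0 | R B1 → L1 miss [-]
  1 | R B2 → L2 miss [-]
  2 | R B1 → L1 hit [-]
  3 | W B7 → L3 miss [D]
  4 | W B7 → L3 hit [D]
  5 | R B0 → L0 miss [-]
  6 | R B6 → L2 miss [-]
  7 | W B0 → L0 hit [D]
  8 | W B4 → L0 miss wb→B0 [D]

DIRTY = [4, 7]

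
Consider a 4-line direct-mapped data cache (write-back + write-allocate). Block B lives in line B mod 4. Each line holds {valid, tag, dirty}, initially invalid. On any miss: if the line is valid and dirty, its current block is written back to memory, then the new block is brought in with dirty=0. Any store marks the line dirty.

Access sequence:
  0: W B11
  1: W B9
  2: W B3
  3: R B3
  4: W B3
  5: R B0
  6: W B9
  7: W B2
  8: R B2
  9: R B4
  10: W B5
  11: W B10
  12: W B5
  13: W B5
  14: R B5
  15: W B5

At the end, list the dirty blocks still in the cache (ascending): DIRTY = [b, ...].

0: W B11 -> L3 miss  d=D]
1: W B9 -> L1 miss  d=D]
2: W B3 -> L3 miss wb->B11  d=D]
3: R B3 -> L3 hit  d=D]
4: W B3 -> L3 hit  d=D]
5: R B0 -> L0 miss  d=-]
6: W B9 -> L1 hit  d=D]
7: W B2 -> L2 miss  d=D]
8: R B2 -> L2 hit  d=D]
9: R B4 -> L0 miss  d=-]
10: W B5 -> L1 miss wb->B9  d=D]
11: W B10 -> L2 miss wb->B2  d=D]
12: W B5 -> L1 hit  d=D]
13: W B5 -> L1 hit  d=D]
14: R B5 -> L1 hit  d=D]
15: W B5 -> L1 hit  d=D]

DIRTY = [3, 5, 10]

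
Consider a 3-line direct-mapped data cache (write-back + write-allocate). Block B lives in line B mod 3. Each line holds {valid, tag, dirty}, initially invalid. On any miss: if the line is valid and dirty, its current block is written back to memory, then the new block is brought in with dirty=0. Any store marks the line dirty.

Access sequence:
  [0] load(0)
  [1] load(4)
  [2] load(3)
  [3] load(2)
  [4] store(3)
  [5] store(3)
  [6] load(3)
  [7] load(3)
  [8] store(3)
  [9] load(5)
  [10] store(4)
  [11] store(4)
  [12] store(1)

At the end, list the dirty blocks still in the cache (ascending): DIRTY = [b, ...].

0: R B0 -> L0 miss  d=-]
1: R B4 -> L1 miss  d=-]
2: R B3 -> L0 miss  d=-]
3: R B2 -> L2 miss  d=-]
4: W B3 -> L0 hit  d=D]
5: W B3 -> L0 hit  d=D]
6: R B3 -> L0 hit  d=D]
7: R B3 -> L0 hit  d=D]
8: W B3 -> L0 hit  d=D]
9: R B5 -> L2 miss  d=-]
10: W B4 -> L1 hit  d=D]
11: W B4 -> L1 hit  d=D]
12: W B1 -> L1 miss wb->B4  d=D]

DIRTY = [1, 3]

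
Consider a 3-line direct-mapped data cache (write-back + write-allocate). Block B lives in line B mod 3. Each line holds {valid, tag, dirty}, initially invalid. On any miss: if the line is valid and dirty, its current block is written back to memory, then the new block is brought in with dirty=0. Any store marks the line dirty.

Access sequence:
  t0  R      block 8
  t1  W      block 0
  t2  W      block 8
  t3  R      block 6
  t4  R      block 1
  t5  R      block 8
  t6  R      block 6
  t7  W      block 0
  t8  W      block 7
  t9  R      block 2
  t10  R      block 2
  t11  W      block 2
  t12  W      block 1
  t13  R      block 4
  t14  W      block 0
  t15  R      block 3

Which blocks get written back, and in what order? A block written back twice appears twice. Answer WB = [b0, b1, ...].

  0 | R B8 → L2 miss [-]
  1 | W B0 → L0 miss [D]
  2 | W B8 → L2 hit [D]
  3 | R B6 → L0 miss wb→B0 [-]
  4 | R B1 → L1 miss [-]
  5 | R B8 → L2 hit [D]
  6 | R B6 → L0 hit [-]
  7 | W B0 → L0 miss [D]
  8 | W B7 → L1 miss [D]
  9 | R B2 → L2 miss wb→B8 [-]
  10 | R B2 → L2 hit [-]
  11 | W B2 → L2 hit [D]
  12 | W B1 → L1 miss wb→B7 [D]
  13 | R B4 → L1 miss wb→B1 [-]
  14 | W B0 → L0 hit [D]
  15 | R B3 → L0 miss wb→B0 [-]

WB = [0, 8, 7, 1, 0]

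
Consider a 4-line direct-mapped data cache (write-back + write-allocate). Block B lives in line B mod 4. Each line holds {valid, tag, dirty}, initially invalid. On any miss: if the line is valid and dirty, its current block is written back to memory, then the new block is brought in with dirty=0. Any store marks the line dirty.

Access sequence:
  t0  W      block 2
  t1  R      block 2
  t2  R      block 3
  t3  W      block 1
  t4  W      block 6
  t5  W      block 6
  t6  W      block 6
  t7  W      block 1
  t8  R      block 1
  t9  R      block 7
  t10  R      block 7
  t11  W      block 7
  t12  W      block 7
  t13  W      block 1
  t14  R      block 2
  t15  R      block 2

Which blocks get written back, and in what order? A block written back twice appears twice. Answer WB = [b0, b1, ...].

WB = [2, 6]

0: W B2 -> L2 miss  d=D]
1: R B2 -> L2 hit  d=D]
2: R B3 -> L3 miss  d=-]
3: W B1 -> L1 miss  d=D]
4: W B6 -> L2 miss wb->B2  d=D]
5: W B6 -> L2 hit  d=D]
6: W B6 -> L2 hit  d=D]
7: W B1 -> L1 hit  d=D]
8: R B1 -> L1 hit  d=D]
9: R B7 -> L3 miss  d=-]
10: R B7 -> L3 hit  d=-]
11: W B7 -> L3 hit  d=D]
12: W B7 -> L3 hit  d=D]
13: W B1 -> L1 hit  d=D]
14: R B2 -> L2 miss wb->B6  d=-]
15: R B2 -> L2 hit  d=-]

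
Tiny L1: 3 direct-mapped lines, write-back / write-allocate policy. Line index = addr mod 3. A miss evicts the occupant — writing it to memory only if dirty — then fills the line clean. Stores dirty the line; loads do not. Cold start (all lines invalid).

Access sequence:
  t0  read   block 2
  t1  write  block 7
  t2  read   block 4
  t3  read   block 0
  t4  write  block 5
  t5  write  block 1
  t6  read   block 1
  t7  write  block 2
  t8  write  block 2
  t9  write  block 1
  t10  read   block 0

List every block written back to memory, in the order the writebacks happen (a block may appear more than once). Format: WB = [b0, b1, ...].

0: R B2 -> L2 miss  d=-]
1: W B7 -> L1 miss  d=D]
2: R B4 -> L1 miss wb->B7  d=-]
3: R B0 -> L0 miss  d=-]
4: W B5 -> L2 miss  d=D]
5: W B1 -> L1 miss  d=D]
6: R B1 -> L1 hit  d=D]
7: W B2 -> L2 miss wb->B5  d=D]
8: W B2 -> L2 hit  d=D]
9: W B1 -> L1 hit  d=D]
10: R B0 -> L0 hit  d=-]

WB = [7, 5]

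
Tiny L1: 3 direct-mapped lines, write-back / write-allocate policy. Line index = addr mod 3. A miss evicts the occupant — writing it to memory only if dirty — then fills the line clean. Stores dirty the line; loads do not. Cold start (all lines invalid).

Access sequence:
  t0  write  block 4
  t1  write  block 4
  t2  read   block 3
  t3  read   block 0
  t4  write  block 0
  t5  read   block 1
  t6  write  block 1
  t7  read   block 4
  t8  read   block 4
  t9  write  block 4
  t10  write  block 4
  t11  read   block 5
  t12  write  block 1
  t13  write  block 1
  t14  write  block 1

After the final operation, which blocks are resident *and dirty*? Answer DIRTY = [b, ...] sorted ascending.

DIRTY = [0, 1]

  0 | W B4 → L1 miss [D]
  1 | W B4 → L1 hit [D]
  2 | R B3 → L0 miss [-]
  3 | R B0 → L0 miss [-]
  4 | W B0 → L0 hit [D]
  5 | R B1 → L1 miss wb→B4 [-]
  6 | W B1 → L1 hit [D]
  7 | R B4 → L1 miss wb→B1 [-]
  8 | R B4 → L1 hit [-]
  9 | W B4 → L1 hit [D]
  10 | W B4 → L1 hit [D]
  11 | R B5 → L2 miss [-]
  12 | W B1 → L1 miss wb→B4 [D]
  13 | W B1 → L1 hit [D]
  14 | W B1 → L1 hit [D]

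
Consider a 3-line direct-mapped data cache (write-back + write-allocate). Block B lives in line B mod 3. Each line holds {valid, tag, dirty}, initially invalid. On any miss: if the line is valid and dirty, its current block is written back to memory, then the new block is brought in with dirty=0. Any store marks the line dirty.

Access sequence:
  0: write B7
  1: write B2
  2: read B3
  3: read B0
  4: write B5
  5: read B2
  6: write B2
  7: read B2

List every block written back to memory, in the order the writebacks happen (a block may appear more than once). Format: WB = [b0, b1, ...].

  0 | W B7 → L1 miss [D]
  1 | W B2 → L2 miss [D]
  2 | R B3 → L0 miss [-]
  3 | R B0 → L0 miss [-]
  4 | W B5 → L2 miss wb→B2 [D]
  5 | R B2 → L2 miss wb→B5 [-]
  6 | W B2 → L2 hit [D]
  7 | R B2 → L2 hit [D]

WB = [2, 5]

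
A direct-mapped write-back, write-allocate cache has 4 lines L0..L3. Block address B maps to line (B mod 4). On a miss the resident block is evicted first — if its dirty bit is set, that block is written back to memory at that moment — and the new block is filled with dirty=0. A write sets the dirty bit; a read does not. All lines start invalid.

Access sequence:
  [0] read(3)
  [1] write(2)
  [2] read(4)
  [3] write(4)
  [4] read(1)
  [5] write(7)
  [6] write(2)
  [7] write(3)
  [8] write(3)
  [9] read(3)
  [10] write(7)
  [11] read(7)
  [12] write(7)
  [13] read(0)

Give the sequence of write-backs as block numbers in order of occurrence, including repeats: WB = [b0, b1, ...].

0: R B3 → L3 miss [-]
1: W B2 → L2 miss [D]
2: R B4 → L0 miss [-]
3: W B4 → L0 hit [D]
4: R B1 → L1 miss [-]
5: W B7 → L3 miss [D]
6: W B2 → L2 hit [D]
7: W B3 → L3 miss wb→B7 [D]
8: W B3 → L3 hit [D]
9: R B3 → L3 hit [D]
10: W B7 → L3 miss wb→B3 [D]
11: R B7 → L3 hit [D]
12: W B7 → L3 hit [D]
13: R B0 → L0 miss wb→B4 [-]

WB = [7, 3, 4]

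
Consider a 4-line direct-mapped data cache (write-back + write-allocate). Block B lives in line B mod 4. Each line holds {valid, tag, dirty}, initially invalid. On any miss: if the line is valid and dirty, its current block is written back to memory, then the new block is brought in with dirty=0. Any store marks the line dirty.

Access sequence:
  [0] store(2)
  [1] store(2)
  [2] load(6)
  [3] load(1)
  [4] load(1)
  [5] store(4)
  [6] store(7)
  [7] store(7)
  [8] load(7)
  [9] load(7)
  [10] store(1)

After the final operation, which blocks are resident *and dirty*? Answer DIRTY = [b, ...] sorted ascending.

0: W B2 → L2 miss [D]
1: W B2 → L2 hit [D]
2: R B6 → L2 miss wb→B2 [-]
3: R B1 → L1 miss [-]
4: R B1 → L1 hit [-]
5: W B4 → L0 miss [D]
6: W B7 → L3 miss [D]
7: W B7 → L3 hit [D]
8: R B7 → L3 hit [D]
9: R B7 → L3 hit [D]
10: W B1 → L1 hit [D]

DIRTY = [1, 4, 7]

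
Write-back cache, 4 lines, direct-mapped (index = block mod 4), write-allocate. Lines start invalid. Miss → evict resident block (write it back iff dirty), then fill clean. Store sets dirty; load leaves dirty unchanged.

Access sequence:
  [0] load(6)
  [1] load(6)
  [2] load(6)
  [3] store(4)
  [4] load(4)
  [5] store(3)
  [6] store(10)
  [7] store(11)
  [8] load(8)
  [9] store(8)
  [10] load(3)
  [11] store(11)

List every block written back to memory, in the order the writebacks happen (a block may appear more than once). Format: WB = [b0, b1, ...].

WB = [3, 4, 11]

0: R B6 -> L2 miss  d=-]
1: R B6 -> L2 hit  d=-]
2: R B6 -> L2 hit  d=-]
3: W B4 -> L0 miss  d=D]
4: R B4 -> L0 hit  d=D]
5: W B3 -> L3 miss  d=D]
6: W B10 -> L2 miss  d=D]
7: W B11 -> L3 miss wb->B3  d=D]
8: R B8 -> L0 miss wb->B4  d=-]
9: W B8 -> L0 hit  d=D]
10: R B3 -> L3 miss wb->B11  d=-]
11: W B11 -> L3 miss  d=D]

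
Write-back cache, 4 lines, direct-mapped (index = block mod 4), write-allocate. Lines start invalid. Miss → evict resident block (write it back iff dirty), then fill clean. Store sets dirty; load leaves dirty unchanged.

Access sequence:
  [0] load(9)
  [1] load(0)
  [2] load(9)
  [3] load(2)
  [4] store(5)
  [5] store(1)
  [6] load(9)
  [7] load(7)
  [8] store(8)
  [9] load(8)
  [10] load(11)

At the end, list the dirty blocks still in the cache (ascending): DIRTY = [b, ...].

DIRTY = [8]

0: R B9 -> L1 miss  d=-]
1: R B0 -> L0 miss  d=-]
2: R B9 -> L1 hit  d=-]
3: R B2 -> L2 miss  d=-]
4: W B5 -> L1 miss  d=D]
5: W B1 -> L1 miss wb->B5  d=D]
6: R B9 -> L1 miss wb->B1  d=-]
7: R B7 -> L3 miss  d=-]
8: W B8 -> L0 miss  d=D]
9: R B8 -> L0 hit  d=D]
10: R B11 -> L3 miss  d=-]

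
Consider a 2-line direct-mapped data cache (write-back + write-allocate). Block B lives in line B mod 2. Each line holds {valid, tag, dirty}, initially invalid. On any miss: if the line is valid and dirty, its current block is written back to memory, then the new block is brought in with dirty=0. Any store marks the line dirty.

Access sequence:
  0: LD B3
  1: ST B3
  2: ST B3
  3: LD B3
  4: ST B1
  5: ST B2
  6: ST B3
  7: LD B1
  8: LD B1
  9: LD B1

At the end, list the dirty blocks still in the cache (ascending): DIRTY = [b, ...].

DIRTY = [2]

0: R B3 -> L1 miss  d=-]
1: W B3 -> L1 hit  d=D]
2: W B3 -> L1 hit  d=D]
3: R B3 -> L1 hit  d=D]
4: W B1 -> L1 miss wb->B3  d=D]
5: W B2 -> L0 miss  d=D]
6: W B3 -> L1 miss wb->B1  d=D]
7: R B1 -> L1 miss wb->B3  d=-]
8: R B1 -> L1 hit  d=-]
9: R B1 -> L1 hit  d=-]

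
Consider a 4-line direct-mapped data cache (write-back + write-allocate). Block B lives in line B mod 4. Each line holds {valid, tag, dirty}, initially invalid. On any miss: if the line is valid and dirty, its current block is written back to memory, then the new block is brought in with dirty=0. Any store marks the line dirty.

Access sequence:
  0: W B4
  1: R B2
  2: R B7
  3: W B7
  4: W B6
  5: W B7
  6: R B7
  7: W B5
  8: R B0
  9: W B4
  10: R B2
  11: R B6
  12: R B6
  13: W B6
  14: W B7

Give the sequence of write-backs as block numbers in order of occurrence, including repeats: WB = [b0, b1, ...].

  0 | W B4 → L0 miss [D]
  1 | R B2 → L2 miss [-]
  2 | R B7 → L3 miss [-]
  3 | W B7 → L3 hit [D]
  4 | W B6 → L2 miss [D]
  5 | W B7 → L3 hit [D]
  6 | R B7 → L3 hit [D]
  7 | W B5 → L1 miss [D]
  8 | R B0 → L0 miss wb→B4 [-]
  9 | W B4 → L0 miss [D]
  10 | R B2 → L2 miss wb→B6 [-]
  11 | R B6 → L2 miss [-]
  12 | R B6 → L2 hit [-]
  13 | W B6 → L2 hit [D]
  14 | W B7 → L3 hit [D]

WB = [4, 6]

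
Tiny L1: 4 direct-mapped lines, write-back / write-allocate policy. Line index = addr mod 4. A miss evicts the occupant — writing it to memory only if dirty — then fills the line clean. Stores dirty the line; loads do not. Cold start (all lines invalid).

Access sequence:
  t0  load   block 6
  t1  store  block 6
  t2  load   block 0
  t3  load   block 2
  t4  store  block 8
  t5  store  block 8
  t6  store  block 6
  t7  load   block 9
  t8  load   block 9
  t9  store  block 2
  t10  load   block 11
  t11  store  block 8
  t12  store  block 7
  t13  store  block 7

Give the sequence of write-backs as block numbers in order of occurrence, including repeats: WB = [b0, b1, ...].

WB = [6, 6]

0: R B6 -> L2 miss  d=-]
1: W B6 -> L2 hit  d=D]
2: R B0 -> L0 miss  d=-]
3: R B2 -> L2 miss wb->B6  d=-]
4: W B8 -> L0 miss  d=D]
5: W B8 -> L0 hit  d=D]
6: W B6 -> L2 miss  d=D]
7: R B9 -> L1 miss  d=-]
8: R B9 -> L1 hit  d=-]
9: W B2 -> L2 miss wb->B6  d=D]
10: R B11 -> L3 miss  d=-]
11: W B8 -> L0 hit  d=D]
12: W B7 -> L3 miss  d=D]
13: W B7 -> L3 hit  d=D]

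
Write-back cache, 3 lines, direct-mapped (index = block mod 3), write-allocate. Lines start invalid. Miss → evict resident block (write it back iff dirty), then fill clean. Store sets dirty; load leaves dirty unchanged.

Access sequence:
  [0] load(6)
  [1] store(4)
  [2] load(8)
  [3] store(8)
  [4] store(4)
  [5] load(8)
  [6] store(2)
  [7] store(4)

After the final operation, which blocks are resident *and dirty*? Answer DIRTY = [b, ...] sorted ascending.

DIRTY = [2, 4]

0: R B6 → L0 miss [-]
1: W B4 → L1 miss [D]
2: R B8 → L2 miss [-]
3: W B8 → L2 hit [D]
4: W B4 → L1 hit [D]
5: R B8 → L2 hit [D]
6: W B2 → L2 miss wb→B8 [D]
7: W B4 → L1 hit [D]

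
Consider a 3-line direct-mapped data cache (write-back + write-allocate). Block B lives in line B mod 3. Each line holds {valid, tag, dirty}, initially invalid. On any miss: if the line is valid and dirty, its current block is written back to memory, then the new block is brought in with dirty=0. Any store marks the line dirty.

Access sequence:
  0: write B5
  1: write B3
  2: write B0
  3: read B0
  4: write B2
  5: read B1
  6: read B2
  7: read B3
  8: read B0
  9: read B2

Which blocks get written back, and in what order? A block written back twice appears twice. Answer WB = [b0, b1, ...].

WB = [3, 5, 0]

  0 | W B5 → L2 miss [D]
  1 | W B3 → L0 miss [D]
  2 | W B0 → L0 miss wb→B3 [D]
  3 | R B0 → L0 hit [D]
  4 | W B2 → L2 miss wb→B5 [D]
  5 | R B1 → L1 miss [-]
  6 | R B2 → L2 hit [D]
  7 | R B3 → L0 miss wb→B0 [-]
  8 | R B0 → L0 miss [-]
  9 | R B2 → L2 hit [D]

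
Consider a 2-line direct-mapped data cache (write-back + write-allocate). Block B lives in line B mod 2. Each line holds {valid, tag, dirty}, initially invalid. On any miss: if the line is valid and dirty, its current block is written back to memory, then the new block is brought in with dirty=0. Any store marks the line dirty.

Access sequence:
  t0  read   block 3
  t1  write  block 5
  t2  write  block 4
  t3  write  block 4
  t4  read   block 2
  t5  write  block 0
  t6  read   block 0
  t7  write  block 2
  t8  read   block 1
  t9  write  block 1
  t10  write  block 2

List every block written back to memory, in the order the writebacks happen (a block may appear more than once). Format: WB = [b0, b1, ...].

0: R B3 -> L1 miss  d=-]
1: W B5 -> L1 miss  d=D]
2: W B4 -> L0 miss  d=D]
3: W B4 -> L0 hit  d=D]
4: R B2 -> L0 miss wb->B4  d=-]
5: W B0 -> L0 miss  d=D]
6: R B0 -> L0 hit  d=D]
7: W B2 -> L0 miss wb->B0  d=D]
8: R B1 -> L1 miss wb->B5  d=-]
9: W B1 -> L1 hit  d=D]
10: W B2 -> L0 hit  d=D]

WB = [4, 0, 5]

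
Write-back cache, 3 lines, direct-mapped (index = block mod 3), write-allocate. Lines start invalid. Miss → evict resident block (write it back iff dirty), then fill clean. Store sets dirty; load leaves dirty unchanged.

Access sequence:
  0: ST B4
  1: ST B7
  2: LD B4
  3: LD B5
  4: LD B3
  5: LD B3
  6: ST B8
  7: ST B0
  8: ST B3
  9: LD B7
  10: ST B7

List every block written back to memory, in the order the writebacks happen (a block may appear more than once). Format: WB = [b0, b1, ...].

WB = [4, 7, 0]

0: W B4 -> L1 miss  d=D]
1: W B7 -> L1 miss wb->B4  d=D]
2: R B4 -> L1 miss wb->B7  d=-]
3: R B5 -> L2 miss  d=-]
4: R B3 -> L0 miss  d=-]
5: R B3 -> L0 hit  d=-]
6: W B8 -> L2 miss  d=D]
7: W B0 -> L0 miss  d=D]
8: W B3 -> L0 miss wb->B0  d=D]
9: R B7 -> L1 miss  d=-]
10: W B7 -> L1 hit  d=D]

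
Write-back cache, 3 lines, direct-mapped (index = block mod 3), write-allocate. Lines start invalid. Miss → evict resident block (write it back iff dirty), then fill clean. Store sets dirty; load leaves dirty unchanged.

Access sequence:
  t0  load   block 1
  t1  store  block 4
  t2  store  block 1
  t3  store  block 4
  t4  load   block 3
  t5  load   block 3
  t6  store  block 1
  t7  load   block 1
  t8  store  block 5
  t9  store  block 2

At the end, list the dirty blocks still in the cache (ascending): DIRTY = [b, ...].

0: R B1 → L1 miss [-]
1: W B4 → L1 miss [D]
2: W B1 → L1 miss wb→B4 [D]
3: W B4 → L1 miss wb→B1 [D]
4: R B3 → L0 miss [-]
5: R B3 → L0 hit [-]
6: W B1 → L1 miss wb→B4 [D]
7: R B1 → L1 hit [D]
8: W B5 → L2 miss [D]
9: W B2 → L2 miss wb→B5 [D]

DIRTY = [1, 2]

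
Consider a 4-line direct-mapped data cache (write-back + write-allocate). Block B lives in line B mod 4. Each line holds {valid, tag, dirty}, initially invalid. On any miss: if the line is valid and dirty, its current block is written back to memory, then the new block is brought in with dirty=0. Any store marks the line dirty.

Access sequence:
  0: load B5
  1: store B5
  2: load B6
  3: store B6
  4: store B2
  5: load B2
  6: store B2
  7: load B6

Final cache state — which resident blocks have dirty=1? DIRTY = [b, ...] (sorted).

DIRTY = [5]

0: R B5 → L1 miss [-]
1: W B5 → L1 hit [D]
2: R B6 → L2 miss [-]
3: W B6 → L2 hit [D]
4: W B2 → L2 miss wb→B6 [D]
5: R B2 → L2 hit [D]
6: W B2 → L2 hit [D]
7: R B6 → L2 miss wb→B2 [-]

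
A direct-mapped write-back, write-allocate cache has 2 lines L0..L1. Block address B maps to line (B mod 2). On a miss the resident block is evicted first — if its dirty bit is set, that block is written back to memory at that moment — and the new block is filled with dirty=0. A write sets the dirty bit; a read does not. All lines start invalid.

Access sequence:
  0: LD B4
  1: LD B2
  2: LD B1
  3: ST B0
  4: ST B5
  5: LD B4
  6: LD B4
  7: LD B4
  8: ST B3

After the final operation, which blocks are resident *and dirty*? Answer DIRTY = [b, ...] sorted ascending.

DIRTY = [3]

0: R B4 → L0 miss [-]
1: R B2 → L0 miss [-]
2: R B1 → L1 miss [-]
3: W B0 → L0 miss [D]
4: W B5 → L1 miss [D]
5: R B4 → L0 miss wb→B0 [-]
6: R B4 → L0 hit [-]
7: R B4 → L0 hit [-]
8: W B3 → L1 miss wb→B5 [D]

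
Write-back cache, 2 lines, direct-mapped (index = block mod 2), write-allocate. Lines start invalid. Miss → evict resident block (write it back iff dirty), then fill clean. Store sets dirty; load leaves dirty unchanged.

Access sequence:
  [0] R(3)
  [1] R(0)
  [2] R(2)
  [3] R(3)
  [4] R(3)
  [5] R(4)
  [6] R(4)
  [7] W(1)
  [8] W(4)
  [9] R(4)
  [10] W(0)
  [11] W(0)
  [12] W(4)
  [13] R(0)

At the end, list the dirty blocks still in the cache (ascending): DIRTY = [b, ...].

DIRTY = [1]

0: R B3 -> L1 miss  d=-]
1: R B0 -> L0 miss  d=-]
2: R B2 -> L0 miss  d=-]
3: R B3 -> L1 hit  d=-]
4: R B3 -> L1 hit  d=-]
5: R B4 -> L0 miss  d=-]
6: R B4 -> L0 hit  d=-]
7: W B1 -> L1 miss  d=D]
8: W B4 -> L0 hit  d=D]
9: R B4 -> L0 hit  d=D]
10: W B0 -> L0 miss wb->B4  d=D]
11: W B0 -> L0 hit  d=D]
12: W B4 -> L0 miss wb->B0  d=D]
13: R B0 -> L0 miss wb->B4  d=-]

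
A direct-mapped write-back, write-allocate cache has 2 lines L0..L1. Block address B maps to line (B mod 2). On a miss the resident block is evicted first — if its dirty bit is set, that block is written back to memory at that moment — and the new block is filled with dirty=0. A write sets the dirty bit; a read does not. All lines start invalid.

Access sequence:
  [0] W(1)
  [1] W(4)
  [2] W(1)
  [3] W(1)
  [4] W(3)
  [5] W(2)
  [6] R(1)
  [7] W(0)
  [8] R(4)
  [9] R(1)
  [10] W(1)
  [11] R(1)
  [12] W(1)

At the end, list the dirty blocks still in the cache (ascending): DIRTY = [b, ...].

  0 | W B1 → L1 miss [D]
  1 | W B4 → L0 miss [D]
  2 | W B1 → L1 hit [D]
  3 | W B1 → L1 hit [D]
  4 | W B3 → L1 miss wb→B1 [D]
  5 | W B2 → L0 miss wb→B4 [D]
  6 | R B1 → L1 miss wb→B3 [-]
  7 | W B0 → L0 miss wb→B2 [D]
  8 | R B4 → L0 miss wb→B0 [-]
  9 | R B1 → L1 hit [-]
  10 | W B1 → L1 hit [D]
  11 | R B1 → L1 hit [D]
  12 | W B1 → L1 hit [D]

DIRTY = [1]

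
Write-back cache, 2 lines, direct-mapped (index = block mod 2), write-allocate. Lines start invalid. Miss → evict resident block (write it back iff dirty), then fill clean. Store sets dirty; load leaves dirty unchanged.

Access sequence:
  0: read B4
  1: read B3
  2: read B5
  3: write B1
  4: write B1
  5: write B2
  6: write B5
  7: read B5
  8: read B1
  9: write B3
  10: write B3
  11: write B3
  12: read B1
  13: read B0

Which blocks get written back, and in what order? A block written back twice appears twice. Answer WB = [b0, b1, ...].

0: R B4 → L0 miss [-]
1: R B3 → L1 miss [-]
2: R B5 → L1 miss [-]
3: W B1 → L1 miss [D]
4: W B1 → L1 hit [D]
5: W B2 → L0 miss [D]
6: W B5 → L1 miss wb→B1 [D]
7: R B5 → L1 hit [D]
8: R B1 → L1 miss wb→B5 [-]
9: W B3 → L1 miss [D]
10: W B3 → L1 hit [D]
11: W B3 → L1 hit [D]
12: R B1 → L1 miss wb→B3 [-]
13: R B0 → L0 miss wb→B2 [-]

WB = [1, 5, 3, 2]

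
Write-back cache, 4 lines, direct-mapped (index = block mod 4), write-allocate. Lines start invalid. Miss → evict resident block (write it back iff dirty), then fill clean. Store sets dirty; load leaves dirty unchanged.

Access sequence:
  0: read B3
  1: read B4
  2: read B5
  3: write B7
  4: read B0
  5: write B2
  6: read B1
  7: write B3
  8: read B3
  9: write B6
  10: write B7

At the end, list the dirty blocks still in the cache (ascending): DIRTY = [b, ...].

DIRTY = [6, 7]

0: R B3 → L3 miss [-]
1: R B4 → L0 miss [-]
2: R B5 → L1 miss [-]
3: W B7 → L3 miss [D]
4: R B0 → L0 miss [-]
5: W B2 → L2 miss [D]
6: R B1 → L1 miss [-]
7: W B3 → L3 miss wb→B7 [D]
8: R B3 → L3 hit [D]
9: W B6 → L2 miss wb→B2 [D]
10: W B7 → L3 miss wb→B3 [D]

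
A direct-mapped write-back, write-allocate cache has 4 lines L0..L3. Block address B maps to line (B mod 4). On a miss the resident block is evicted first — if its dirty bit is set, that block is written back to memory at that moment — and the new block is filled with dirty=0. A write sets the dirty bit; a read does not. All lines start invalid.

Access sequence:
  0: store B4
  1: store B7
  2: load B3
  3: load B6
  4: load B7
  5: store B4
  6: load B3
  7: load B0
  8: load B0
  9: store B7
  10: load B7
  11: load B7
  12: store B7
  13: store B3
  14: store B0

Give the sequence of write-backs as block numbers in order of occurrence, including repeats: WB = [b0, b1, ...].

0: W B4 -> L0 miss  d=D]
1: W B7 -> L3 miss  d=D]
2: R B3 -> L3 miss wb->B7  d=-]
3: R B6 -> L2 miss  d=-]
4: R B7 -> L3 miss  d=-]
5: W B4 -> L0 hit  d=D]
6: R B3 -> L3 miss  d=-]
7: R B0 -> L0 miss wb->B4  d=-]
8: R B0 -> L0 hit  d=-]
9: W B7 -> L3 miss  d=D]
10: R B7 -> L3 hit  d=D]
11: R B7 -> L3 hit  d=D]
12: W B7 -> L3 hit  d=D]
13: W B3 -> L3 miss wb->B7  d=D]
14: W B0 -> L0 hit  d=D]

WB = [7, 4, 7]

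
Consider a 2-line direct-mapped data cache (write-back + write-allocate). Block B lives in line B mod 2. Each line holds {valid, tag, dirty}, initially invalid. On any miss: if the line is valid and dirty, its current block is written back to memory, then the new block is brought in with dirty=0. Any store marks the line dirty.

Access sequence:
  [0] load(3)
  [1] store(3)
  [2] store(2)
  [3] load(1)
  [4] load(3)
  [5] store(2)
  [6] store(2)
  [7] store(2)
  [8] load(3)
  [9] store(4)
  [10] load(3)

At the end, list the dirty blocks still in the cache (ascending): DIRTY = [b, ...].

  0 | R B3 → L1 miss [-]
  1 | W B3 → L1 hit [D]
  2 | W B2 → L0 miss [D]
  3 | R B1 → L1 miss wb→B3 [-]
  4 | R B3 → L1 miss [-]
  5 | W B2 → L0 hit [D]
  6 | W B2 → L0 hit [D]
  7 | W B2 → L0 hit [D]
  8 | R B3 → L1 hit [-]
  9 | W B4 → L0 miss wb→B2 [D]
  10 | R B3 → L1 hit [-]

DIRTY = [4]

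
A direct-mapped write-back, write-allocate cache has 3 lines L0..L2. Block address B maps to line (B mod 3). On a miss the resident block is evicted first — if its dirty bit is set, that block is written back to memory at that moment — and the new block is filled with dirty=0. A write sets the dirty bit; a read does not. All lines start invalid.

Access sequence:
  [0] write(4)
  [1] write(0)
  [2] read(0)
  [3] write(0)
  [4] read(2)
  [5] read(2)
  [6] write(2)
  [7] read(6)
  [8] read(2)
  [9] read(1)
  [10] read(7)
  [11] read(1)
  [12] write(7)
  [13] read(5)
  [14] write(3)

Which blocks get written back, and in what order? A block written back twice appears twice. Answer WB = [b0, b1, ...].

  0 | W B4 → L1 miss [D]
  1 | W B0 → L0 miss [D]
  2 | R B0 → L0 hit [D]
  3 | W B0 → L0 hit [D]
  4 | R B2 → L2 miss [-]
  5 | R B2 → L2 hit [-]
  6 | W B2 → L2 hit [D]
  7 | R B6 → L0 miss wb→B0 [-]
  8 | R B2 → L2 hit [D]
  9 | R B1 → L1 miss wb→B4 [-]
  10 | R B7 → L1 miss [-]
  11 | R B1 → L1 miss [-]
  12 | W B7 → L1 miss [D]
  13 | R B5 → L2 miss wb→B2 [-]
  14 | W B3 → L0 miss [D]

WB = [0, 4, 2]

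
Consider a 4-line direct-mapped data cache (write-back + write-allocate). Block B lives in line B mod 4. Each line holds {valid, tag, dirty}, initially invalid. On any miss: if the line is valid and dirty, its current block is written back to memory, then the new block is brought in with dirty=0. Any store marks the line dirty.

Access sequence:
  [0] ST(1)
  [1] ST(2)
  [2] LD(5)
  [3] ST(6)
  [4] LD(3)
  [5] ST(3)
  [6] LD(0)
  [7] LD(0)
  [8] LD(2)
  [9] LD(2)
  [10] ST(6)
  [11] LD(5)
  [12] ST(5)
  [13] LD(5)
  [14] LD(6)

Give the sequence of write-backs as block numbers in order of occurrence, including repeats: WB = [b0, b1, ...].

WB = [1, 2, 6]

  0 | W B1 → L1 miss [D]
  1 | W B2 → L2 miss [D]
  2 | R B5 → L1 miss wb→B1 [-]
  3 | W B6 → L2 miss wb→B2 [D]
  4 | R B3 → L3 miss [-]
  5 | W B3 → L3 hit [D]
  6 | R B0 → L0 miss [-]
  7 | R B0 → L0 hit [-]
  8 | R B2 → L2 miss wb→B6 [-]
  9 | R B2 → L2 hit [-]
  10 | W B6 → L2 miss [D]
  11 | R B5 → L1 hit [-]
  12 | W B5 → L1 hit [D]
  13 | R B5 → L1 hit [D]
  14 | R B6 → L2 hit [D]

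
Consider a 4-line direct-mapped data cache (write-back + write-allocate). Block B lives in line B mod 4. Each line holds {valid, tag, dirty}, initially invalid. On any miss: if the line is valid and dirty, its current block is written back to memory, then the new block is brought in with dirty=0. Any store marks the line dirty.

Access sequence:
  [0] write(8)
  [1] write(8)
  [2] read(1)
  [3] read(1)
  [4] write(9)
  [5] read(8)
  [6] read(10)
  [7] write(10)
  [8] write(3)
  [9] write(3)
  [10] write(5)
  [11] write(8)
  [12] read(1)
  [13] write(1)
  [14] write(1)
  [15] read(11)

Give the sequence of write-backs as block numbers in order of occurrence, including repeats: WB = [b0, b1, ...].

0: W B8 -> L0 miss  d=D]
1: W B8 -> L0 hit  d=D]
2: R B1 -> L1 miss  d=-]
3: R B1 -> L1 hit  d=-]
4: W B9 -> L1 miss  d=D]
5: R B8 -> L0 hit  d=D]
6: R B10 -> L2 miss  d=-]
7: W B10 -> L2 hit  d=D]
8: W B3 -> L3 miss  d=D]
9: W B3 -> L3 hit  d=D]
10: W B5 -> L1 miss wb->B9  d=D]
11: W B8 -> L0 hit  d=D]
12: R B1 -> L1 miss wb->B5  d=-]
13: W B1 -> L1 hit  d=D]
14: W B1 -> L1 hit  d=D]
15: R B11 -> L3 miss wb->B3  d=-]

WB = [9, 5, 3]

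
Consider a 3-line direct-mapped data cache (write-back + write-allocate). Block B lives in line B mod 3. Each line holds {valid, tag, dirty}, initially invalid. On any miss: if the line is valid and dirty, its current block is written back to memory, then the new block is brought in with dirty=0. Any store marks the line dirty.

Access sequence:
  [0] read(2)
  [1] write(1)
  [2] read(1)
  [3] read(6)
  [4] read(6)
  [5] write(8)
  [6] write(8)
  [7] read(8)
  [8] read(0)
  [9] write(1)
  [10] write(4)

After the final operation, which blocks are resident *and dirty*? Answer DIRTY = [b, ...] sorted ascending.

0: R B2 -> L2 miss  d=-]
1: W B1 -> L1 miss  d=D]
2: R B1 -> L1 hit  d=D]
3: R B6 -> L0 miss  d=-]
4: R B6 -> L0 hit  d=-]
5: W B8 -> L2 miss  d=D]
6: W B8 -> L2 hit  d=D]
7: R B8 -> L2 hit  d=D]
8: R B0 -> L0 miss  d=-]
9: W B1 -> L1 hit  d=D]
10: W B4 -> L1 miss wb->B1  d=D]

DIRTY = [4, 8]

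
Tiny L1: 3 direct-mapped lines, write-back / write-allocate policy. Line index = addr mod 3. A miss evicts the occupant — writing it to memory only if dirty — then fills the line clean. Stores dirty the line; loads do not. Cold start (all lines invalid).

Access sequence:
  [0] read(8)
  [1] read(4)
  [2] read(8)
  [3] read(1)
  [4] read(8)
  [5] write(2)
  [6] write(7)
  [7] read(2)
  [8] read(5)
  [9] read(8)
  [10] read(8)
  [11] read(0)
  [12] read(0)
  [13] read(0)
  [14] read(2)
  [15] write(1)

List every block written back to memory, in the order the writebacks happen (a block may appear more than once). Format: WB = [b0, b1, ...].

0: R B8 → L2 miss [-]
1: R B4 → L1 miss [-]
2: R B8 → L2 hit [-]
3: R B1 → L1 miss [-]
4: R B8 → L2 hit [-]
5: W B2 → L2 miss [D]
6: W B7 → L1 miss [D]
7: R B2 → L2 hit [D]
8: R B5 → L2 miss wb→B2 [-]
9: R B8 → L2 miss [-]
10: R B8 → L2 hit [-]
11: R B0 → L0 miss [-]
12: R B0 → L0 hit [-]
13: R B0 → L0 hit [-]
14: R B2 → L2 miss [-]
15: W B1 → L1 miss wb→B7 [D]

WB = [2, 7]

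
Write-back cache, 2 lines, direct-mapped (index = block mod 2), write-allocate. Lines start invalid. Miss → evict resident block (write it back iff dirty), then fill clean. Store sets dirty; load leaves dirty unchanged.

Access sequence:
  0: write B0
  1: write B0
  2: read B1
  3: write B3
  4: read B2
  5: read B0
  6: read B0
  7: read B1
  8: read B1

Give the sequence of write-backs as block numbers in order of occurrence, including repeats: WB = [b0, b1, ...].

WB = [0, 3]

0: W B0 → L0 miss [D]
1: W B0 → L0 hit [D]
2: R B1 → L1 miss [-]
3: W B3 → L1 miss [D]
4: R B2 → L0 miss wb→B0 [-]
5: R B0 → L0 miss [-]
6: R B0 → L0 hit [-]
7: R B1 → L1 miss wb→B3 [-]
8: R B1 → L1 hit [-]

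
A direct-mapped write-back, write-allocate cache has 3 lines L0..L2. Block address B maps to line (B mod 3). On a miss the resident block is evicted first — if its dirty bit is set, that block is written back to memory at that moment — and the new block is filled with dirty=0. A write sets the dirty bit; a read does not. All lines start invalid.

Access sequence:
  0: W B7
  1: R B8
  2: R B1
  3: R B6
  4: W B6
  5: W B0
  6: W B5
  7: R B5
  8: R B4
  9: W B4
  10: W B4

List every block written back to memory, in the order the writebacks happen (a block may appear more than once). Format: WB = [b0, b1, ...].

WB = [7, 6]

  0 | W B7 → L1 miss [D]
  1 | R B8 → L2 miss [-]
  2 | R B1 → L1 miss wb→B7 [-]
  3 | R B6 → L0 miss [-]
  4 | W B6 → L0 hit [D]
  5 | W B0 → L0 miss wb→B6 [D]
  6 | W B5 → L2 miss [D]
  7 | R B5 → L2 hit [D]
  8 | R B4 → L1 miss [-]
  9 | W B4 → L1 hit [D]
  10 | W B4 → L1 hit [D]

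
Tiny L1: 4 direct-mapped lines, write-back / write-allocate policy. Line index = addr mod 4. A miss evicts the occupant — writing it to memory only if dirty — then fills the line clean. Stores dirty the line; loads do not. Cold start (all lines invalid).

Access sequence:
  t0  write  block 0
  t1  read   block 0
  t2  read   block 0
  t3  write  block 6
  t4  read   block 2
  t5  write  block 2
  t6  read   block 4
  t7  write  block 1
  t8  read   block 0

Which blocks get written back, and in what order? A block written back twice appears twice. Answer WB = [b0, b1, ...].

WB = [6, 0]

  0 | W B0 → L0 miss [D]
  1 | R B0 → L0 hit [D]
  2 | R B0 → L0 hit [D]
  3 | W B6 → L2 miss [D]
  4 | R B2 → L2 miss wb→B6 [-]
  5 | W B2 → L2 hit [D]
  6 | R B4 → L0 miss wb→B0 [-]
  7 | W B1 → L1 miss [D]
  8 | R B0 → L0 miss [-]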